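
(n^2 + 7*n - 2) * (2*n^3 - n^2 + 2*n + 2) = 2*n^5 + 13*n^4 - 9*n^3 + 18*n^2 + 10*n - 4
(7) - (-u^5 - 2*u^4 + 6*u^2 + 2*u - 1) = u^5 + 2*u^4 - 6*u^2 - 2*u + 8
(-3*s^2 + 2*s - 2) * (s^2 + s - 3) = -3*s^4 - s^3 + 9*s^2 - 8*s + 6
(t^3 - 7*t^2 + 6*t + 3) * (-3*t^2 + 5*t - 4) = -3*t^5 + 26*t^4 - 57*t^3 + 49*t^2 - 9*t - 12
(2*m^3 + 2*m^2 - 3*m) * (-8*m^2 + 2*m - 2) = -16*m^5 - 12*m^4 + 24*m^3 - 10*m^2 + 6*m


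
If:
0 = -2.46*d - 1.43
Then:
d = -0.58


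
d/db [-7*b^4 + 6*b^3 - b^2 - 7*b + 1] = -28*b^3 + 18*b^2 - 2*b - 7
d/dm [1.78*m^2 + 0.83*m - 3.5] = 3.56*m + 0.83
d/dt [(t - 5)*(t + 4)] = 2*t - 1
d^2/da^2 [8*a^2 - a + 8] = 16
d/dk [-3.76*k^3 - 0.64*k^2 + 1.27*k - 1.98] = -11.28*k^2 - 1.28*k + 1.27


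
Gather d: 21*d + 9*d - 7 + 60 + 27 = 30*d + 80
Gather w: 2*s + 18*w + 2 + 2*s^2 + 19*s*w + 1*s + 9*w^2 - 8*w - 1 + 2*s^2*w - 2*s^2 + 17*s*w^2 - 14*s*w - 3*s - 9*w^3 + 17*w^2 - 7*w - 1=-9*w^3 + w^2*(17*s + 26) + w*(2*s^2 + 5*s + 3)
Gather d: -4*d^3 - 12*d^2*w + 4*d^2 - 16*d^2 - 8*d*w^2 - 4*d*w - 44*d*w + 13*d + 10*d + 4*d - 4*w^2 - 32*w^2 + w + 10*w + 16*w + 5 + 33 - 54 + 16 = -4*d^3 + d^2*(-12*w - 12) + d*(-8*w^2 - 48*w + 27) - 36*w^2 + 27*w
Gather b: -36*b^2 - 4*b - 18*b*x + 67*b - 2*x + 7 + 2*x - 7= -36*b^2 + b*(63 - 18*x)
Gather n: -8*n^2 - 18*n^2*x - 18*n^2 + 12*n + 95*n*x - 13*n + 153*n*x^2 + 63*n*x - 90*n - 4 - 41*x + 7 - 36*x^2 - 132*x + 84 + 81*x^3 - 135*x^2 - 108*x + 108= n^2*(-18*x - 26) + n*(153*x^2 + 158*x - 91) + 81*x^3 - 171*x^2 - 281*x + 195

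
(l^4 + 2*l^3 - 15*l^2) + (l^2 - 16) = l^4 + 2*l^3 - 14*l^2 - 16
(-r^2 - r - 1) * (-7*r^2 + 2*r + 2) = 7*r^4 + 5*r^3 + 3*r^2 - 4*r - 2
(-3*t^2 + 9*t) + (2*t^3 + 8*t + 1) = 2*t^3 - 3*t^2 + 17*t + 1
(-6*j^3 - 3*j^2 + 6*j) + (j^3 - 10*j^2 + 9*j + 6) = -5*j^3 - 13*j^2 + 15*j + 6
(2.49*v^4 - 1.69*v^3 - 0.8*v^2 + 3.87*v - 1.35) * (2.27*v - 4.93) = 5.6523*v^5 - 16.112*v^4 + 6.5157*v^3 + 12.7289*v^2 - 22.1436*v + 6.6555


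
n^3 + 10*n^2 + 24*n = n*(n + 4)*(n + 6)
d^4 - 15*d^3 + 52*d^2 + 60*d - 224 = (d - 8)*(d - 7)*(d - 2)*(d + 2)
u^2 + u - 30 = (u - 5)*(u + 6)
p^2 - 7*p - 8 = (p - 8)*(p + 1)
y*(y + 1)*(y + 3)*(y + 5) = y^4 + 9*y^3 + 23*y^2 + 15*y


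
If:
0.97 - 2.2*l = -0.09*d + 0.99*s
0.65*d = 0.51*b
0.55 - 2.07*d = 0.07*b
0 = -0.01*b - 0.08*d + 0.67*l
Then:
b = 0.32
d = 0.25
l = 0.04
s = 0.92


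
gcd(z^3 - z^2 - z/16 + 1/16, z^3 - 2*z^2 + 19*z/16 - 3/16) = z^2 - 5*z/4 + 1/4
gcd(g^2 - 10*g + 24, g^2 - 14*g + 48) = g - 6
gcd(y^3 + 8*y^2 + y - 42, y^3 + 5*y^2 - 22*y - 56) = y + 7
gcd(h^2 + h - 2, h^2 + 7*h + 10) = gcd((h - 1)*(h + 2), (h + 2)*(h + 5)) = h + 2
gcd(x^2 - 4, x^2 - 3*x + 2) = x - 2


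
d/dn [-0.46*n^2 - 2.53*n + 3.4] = -0.92*n - 2.53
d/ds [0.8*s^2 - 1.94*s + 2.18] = 1.6*s - 1.94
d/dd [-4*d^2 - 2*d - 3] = -8*d - 2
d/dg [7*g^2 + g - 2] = 14*g + 1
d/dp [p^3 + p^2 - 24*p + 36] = 3*p^2 + 2*p - 24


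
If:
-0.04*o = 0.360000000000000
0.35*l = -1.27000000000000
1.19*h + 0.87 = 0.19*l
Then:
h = -1.31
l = -3.63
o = -9.00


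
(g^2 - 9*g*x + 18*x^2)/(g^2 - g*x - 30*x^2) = (g - 3*x)/(g + 5*x)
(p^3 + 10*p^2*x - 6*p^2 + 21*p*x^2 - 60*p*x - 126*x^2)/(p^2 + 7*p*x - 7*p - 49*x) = (p^2 + 3*p*x - 6*p - 18*x)/(p - 7)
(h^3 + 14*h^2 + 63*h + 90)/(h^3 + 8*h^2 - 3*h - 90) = (h + 3)/(h - 3)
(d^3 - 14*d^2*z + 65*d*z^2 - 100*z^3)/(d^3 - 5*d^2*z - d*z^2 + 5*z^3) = (-d^2 + 9*d*z - 20*z^2)/(-d^2 + z^2)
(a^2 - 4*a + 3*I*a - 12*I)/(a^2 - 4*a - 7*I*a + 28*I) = (a + 3*I)/(a - 7*I)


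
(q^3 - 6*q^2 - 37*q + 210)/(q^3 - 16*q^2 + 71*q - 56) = (q^2 + q - 30)/(q^2 - 9*q + 8)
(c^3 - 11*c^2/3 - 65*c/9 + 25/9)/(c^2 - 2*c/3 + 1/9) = (3*c^2 - 10*c - 25)/(3*c - 1)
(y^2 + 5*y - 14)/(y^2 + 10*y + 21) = (y - 2)/(y + 3)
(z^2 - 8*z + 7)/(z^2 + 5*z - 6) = (z - 7)/(z + 6)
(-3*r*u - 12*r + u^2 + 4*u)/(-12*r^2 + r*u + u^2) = (u + 4)/(4*r + u)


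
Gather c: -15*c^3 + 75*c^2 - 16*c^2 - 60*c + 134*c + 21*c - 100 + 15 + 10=-15*c^3 + 59*c^2 + 95*c - 75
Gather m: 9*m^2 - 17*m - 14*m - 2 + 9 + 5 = 9*m^2 - 31*m + 12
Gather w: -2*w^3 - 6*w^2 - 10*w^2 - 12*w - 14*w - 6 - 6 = -2*w^3 - 16*w^2 - 26*w - 12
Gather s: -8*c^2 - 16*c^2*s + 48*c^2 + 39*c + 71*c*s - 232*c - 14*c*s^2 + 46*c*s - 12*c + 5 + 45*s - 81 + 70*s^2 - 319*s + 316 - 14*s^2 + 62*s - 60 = 40*c^2 - 205*c + s^2*(56 - 14*c) + s*(-16*c^2 + 117*c - 212) + 180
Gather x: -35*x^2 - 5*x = -35*x^2 - 5*x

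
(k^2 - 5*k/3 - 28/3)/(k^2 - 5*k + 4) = (k + 7/3)/(k - 1)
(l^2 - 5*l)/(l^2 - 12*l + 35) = l/(l - 7)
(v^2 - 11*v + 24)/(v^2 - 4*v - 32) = (v - 3)/(v + 4)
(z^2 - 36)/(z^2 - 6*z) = (z + 6)/z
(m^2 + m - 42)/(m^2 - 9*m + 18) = (m + 7)/(m - 3)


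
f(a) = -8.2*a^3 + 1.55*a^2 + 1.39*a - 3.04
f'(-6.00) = -902.81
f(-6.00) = 1815.62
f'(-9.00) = -2019.11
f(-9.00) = 6087.80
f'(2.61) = -158.10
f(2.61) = -134.65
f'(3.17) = -235.99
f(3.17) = -244.27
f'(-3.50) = -310.81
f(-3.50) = 362.66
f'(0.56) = -4.59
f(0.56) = -3.22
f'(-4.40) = -488.51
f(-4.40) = 719.36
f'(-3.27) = -271.79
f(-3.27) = 295.71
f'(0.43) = -1.83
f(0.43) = -2.81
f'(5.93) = -845.28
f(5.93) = -1650.22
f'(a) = -24.6*a^2 + 3.1*a + 1.39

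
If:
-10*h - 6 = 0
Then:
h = -3/5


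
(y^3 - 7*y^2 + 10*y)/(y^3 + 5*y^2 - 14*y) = (y - 5)/(y + 7)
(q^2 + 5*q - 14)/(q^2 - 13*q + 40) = (q^2 + 5*q - 14)/(q^2 - 13*q + 40)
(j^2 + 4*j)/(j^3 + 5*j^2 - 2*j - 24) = j/(j^2 + j - 6)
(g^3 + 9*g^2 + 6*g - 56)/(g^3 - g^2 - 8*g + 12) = (g^2 + 11*g + 28)/(g^2 + g - 6)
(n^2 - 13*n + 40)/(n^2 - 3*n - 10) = (n - 8)/(n + 2)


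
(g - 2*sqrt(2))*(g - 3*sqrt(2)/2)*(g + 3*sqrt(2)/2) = g^3 - 2*sqrt(2)*g^2 - 9*g/2 + 9*sqrt(2)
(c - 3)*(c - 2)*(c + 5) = c^3 - 19*c + 30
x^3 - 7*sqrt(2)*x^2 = x^2*(x - 7*sqrt(2))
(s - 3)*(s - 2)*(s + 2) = s^3 - 3*s^2 - 4*s + 12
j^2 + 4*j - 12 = (j - 2)*(j + 6)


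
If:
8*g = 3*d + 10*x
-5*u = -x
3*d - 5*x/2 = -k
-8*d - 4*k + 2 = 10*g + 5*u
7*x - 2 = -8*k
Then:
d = 28/2229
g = 248/2229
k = 391/2229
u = 38/2229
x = 190/2229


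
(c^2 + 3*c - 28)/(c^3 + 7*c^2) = (c - 4)/c^2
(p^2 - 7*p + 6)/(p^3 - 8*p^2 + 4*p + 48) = (p - 1)/(p^2 - 2*p - 8)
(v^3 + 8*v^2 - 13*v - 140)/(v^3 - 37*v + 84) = (v + 5)/(v - 3)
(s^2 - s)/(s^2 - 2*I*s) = (s - 1)/(s - 2*I)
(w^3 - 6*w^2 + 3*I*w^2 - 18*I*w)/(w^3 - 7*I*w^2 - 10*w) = (w^2 + 3*w*(-2 + I) - 18*I)/(w^2 - 7*I*w - 10)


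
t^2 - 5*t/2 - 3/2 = (t - 3)*(t + 1/2)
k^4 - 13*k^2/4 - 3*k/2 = k*(k - 2)*(k + 1/2)*(k + 3/2)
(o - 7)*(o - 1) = o^2 - 8*o + 7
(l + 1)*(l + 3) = l^2 + 4*l + 3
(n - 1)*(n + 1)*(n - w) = n^3 - n^2*w - n + w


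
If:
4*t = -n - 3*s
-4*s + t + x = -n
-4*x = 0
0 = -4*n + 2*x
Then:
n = 0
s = 0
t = 0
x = 0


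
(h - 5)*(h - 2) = h^2 - 7*h + 10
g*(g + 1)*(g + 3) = g^3 + 4*g^2 + 3*g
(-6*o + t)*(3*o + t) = -18*o^2 - 3*o*t + t^2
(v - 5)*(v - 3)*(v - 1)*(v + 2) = v^4 - 7*v^3 + 5*v^2 + 31*v - 30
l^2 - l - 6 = (l - 3)*(l + 2)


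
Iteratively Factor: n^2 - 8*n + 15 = (n - 3)*(n - 5)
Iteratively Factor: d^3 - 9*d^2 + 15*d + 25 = (d - 5)*(d^2 - 4*d - 5) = (d - 5)*(d + 1)*(d - 5)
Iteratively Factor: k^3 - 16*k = (k - 4)*(k^2 + 4*k) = k*(k - 4)*(k + 4)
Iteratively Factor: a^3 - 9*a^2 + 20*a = (a - 4)*(a^2 - 5*a) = (a - 5)*(a - 4)*(a)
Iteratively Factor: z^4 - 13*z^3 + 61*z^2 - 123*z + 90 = (z - 3)*(z^3 - 10*z^2 + 31*z - 30) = (z - 3)^2*(z^2 - 7*z + 10) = (z - 5)*(z - 3)^2*(z - 2)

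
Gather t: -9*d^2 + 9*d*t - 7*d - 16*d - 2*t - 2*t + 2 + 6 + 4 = -9*d^2 - 23*d + t*(9*d - 4) + 12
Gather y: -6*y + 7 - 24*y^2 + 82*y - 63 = -24*y^2 + 76*y - 56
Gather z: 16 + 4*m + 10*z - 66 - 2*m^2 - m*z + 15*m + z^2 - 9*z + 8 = -2*m^2 + 19*m + z^2 + z*(1 - m) - 42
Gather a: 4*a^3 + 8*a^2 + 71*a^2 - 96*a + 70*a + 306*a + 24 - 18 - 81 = 4*a^3 + 79*a^2 + 280*a - 75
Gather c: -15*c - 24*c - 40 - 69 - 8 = -39*c - 117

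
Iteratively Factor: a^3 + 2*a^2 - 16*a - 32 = (a + 4)*(a^2 - 2*a - 8) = (a + 2)*(a + 4)*(a - 4)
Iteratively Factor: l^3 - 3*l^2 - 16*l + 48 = (l + 4)*(l^2 - 7*l + 12) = (l - 3)*(l + 4)*(l - 4)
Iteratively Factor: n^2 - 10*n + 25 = (n - 5)*(n - 5)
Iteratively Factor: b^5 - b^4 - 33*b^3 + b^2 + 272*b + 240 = (b + 1)*(b^4 - 2*b^3 - 31*b^2 + 32*b + 240) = (b + 1)*(b + 3)*(b^3 - 5*b^2 - 16*b + 80) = (b - 5)*(b + 1)*(b + 3)*(b^2 - 16) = (b - 5)*(b - 4)*(b + 1)*(b + 3)*(b + 4)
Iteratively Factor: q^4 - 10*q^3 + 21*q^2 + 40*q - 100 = (q - 5)*(q^3 - 5*q^2 - 4*q + 20) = (q - 5)^2*(q^2 - 4) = (q - 5)^2*(q + 2)*(q - 2)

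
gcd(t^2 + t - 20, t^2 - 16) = t - 4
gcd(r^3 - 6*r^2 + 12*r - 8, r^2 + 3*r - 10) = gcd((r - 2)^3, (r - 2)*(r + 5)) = r - 2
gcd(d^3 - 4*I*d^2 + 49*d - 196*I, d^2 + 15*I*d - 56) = d + 7*I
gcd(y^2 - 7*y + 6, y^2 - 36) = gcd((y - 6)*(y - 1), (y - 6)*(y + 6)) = y - 6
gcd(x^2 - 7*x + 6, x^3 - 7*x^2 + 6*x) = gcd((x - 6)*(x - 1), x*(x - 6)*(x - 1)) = x^2 - 7*x + 6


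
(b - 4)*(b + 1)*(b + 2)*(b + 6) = b^4 + 5*b^3 - 16*b^2 - 68*b - 48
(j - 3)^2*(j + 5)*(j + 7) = j^4 + 6*j^3 - 28*j^2 - 102*j + 315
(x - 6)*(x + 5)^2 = x^3 + 4*x^2 - 35*x - 150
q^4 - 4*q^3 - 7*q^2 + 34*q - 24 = (q - 4)*(q - 2)*(q - 1)*(q + 3)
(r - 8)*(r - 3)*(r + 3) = r^3 - 8*r^2 - 9*r + 72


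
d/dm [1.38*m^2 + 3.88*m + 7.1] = 2.76*m + 3.88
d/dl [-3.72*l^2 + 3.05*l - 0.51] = 3.05 - 7.44*l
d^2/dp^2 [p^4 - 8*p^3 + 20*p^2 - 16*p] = 12*p^2 - 48*p + 40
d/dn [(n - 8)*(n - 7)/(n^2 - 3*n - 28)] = 12/(n^2 + 8*n + 16)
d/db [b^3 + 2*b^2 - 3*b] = 3*b^2 + 4*b - 3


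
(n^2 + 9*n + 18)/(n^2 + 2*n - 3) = (n + 6)/(n - 1)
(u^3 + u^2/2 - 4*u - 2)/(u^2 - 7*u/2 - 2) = (u^2 - 4)/(u - 4)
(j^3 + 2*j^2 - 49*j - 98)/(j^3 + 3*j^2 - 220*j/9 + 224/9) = 9*(j^2 - 5*j - 14)/(9*j^2 - 36*j + 32)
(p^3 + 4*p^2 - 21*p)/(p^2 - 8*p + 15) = p*(p + 7)/(p - 5)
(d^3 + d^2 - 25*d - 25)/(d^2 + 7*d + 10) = (d^2 - 4*d - 5)/(d + 2)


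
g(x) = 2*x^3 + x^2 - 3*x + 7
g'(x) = 6*x^2 + 2*x - 3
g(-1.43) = 7.49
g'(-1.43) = 6.41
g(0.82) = 6.32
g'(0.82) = 2.67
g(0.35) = 6.16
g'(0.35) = -1.56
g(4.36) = 178.69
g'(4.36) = 119.78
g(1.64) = 13.59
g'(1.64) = 16.42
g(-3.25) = -41.34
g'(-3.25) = 53.88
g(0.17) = 6.53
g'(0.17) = -2.49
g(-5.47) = -274.00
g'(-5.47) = 165.59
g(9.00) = 1519.00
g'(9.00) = 501.00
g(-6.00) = -371.00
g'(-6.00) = 201.00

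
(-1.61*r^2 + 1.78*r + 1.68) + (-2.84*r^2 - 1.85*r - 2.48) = -4.45*r^2 - 0.0700000000000001*r - 0.8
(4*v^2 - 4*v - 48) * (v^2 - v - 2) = 4*v^4 - 8*v^3 - 52*v^2 + 56*v + 96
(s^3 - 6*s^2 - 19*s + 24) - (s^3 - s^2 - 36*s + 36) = -5*s^2 + 17*s - 12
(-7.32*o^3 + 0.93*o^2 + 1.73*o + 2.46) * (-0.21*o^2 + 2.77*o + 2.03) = 1.5372*o^5 - 20.4717*o^4 - 12.6468*o^3 + 6.1634*o^2 + 10.3261*o + 4.9938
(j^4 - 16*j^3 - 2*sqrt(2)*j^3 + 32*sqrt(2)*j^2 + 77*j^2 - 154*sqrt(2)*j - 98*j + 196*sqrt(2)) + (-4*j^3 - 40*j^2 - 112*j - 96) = j^4 - 20*j^3 - 2*sqrt(2)*j^3 + 37*j^2 + 32*sqrt(2)*j^2 - 154*sqrt(2)*j - 210*j - 96 + 196*sqrt(2)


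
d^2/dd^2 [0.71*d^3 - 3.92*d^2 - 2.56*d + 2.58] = 4.26*d - 7.84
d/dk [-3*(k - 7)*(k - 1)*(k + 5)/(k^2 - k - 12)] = 3*(-k^4 + 2*k^3 - 2*k - 431)/(k^4 - 2*k^3 - 23*k^2 + 24*k + 144)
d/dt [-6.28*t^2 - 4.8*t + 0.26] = -12.56*t - 4.8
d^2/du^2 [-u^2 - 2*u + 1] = -2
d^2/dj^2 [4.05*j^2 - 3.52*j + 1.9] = 8.10000000000000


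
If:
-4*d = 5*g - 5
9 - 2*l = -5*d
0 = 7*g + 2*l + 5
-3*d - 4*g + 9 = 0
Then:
No Solution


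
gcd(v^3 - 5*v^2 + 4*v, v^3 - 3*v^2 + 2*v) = v^2 - v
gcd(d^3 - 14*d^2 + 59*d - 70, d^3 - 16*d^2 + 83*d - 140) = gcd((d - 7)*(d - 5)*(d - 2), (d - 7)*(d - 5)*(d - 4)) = d^2 - 12*d + 35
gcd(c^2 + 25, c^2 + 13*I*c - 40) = c + 5*I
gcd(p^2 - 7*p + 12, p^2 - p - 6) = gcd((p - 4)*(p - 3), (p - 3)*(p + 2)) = p - 3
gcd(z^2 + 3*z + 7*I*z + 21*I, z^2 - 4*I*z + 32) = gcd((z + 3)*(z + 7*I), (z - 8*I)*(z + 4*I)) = 1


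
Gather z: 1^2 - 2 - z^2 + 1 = -z^2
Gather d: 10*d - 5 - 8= 10*d - 13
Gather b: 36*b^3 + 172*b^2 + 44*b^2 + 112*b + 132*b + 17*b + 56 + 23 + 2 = 36*b^3 + 216*b^2 + 261*b + 81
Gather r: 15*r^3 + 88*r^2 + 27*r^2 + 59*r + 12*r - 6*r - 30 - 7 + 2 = 15*r^3 + 115*r^2 + 65*r - 35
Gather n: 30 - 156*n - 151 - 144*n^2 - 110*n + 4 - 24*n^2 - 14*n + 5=-168*n^2 - 280*n - 112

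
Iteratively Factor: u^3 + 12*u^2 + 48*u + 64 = (u + 4)*(u^2 + 8*u + 16) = (u + 4)^2*(u + 4)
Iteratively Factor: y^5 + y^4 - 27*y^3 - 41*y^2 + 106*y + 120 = (y - 2)*(y^4 + 3*y^3 - 21*y^2 - 83*y - 60) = (y - 2)*(y + 3)*(y^3 - 21*y - 20) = (y - 2)*(y + 3)*(y + 4)*(y^2 - 4*y - 5) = (y - 2)*(y + 1)*(y + 3)*(y + 4)*(y - 5)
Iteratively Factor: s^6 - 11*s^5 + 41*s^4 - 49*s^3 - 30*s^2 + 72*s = (s - 3)*(s^5 - 8*s^4 + 17*s^3 + 2*s^2 - 24*s) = (s - 3)*(s + 1)*(s^4 - 9*s^3 + 26*s^2 - 24*s) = (s - 4)*(s - 3)*(s + 1)*(s^3 - 5*s^2 + 6*s) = (s - 4)*(s - 3)^2*(s + 1)*(s^2 - 2*s) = (s - 4)*(s - 3)^2*(s - 2)*(s + 1)*(s)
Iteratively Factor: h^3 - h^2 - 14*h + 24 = (h + 4)*(h^2 - 5*h + 6) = (h - 3)*(h + 4)*(h - 2)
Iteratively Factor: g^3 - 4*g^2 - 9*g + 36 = (g - 3)*(g^2 - g - 12) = (g - 3)*(g + 3)*(g - 4)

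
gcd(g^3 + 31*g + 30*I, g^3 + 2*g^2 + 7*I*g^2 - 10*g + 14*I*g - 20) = g + 5*I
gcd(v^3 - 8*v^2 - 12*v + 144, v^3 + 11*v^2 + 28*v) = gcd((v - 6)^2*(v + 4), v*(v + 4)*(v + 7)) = v + 4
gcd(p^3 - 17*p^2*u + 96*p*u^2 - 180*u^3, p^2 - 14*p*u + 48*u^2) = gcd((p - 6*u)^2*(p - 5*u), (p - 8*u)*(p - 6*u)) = p - 6*u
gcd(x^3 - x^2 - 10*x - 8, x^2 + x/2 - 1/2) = x + 1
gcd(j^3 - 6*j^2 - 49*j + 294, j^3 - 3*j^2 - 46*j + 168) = j^2 + j - 42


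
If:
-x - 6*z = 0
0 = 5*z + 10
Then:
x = 12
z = -2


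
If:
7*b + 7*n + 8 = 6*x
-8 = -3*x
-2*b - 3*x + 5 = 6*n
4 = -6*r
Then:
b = 69/28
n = -37/28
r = -2/3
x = 8/3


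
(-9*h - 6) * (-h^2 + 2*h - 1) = 9*h^3 - 12*h^2 - 3*h + 6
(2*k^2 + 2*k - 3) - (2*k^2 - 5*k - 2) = 7*k - 1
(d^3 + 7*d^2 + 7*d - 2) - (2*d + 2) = d^3 + 7*d^2 + 5*d - 4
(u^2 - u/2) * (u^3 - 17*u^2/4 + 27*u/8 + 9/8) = u^5 - 19*u^4/4 + 11*u^3/2 - 9*u^2/16 - 9*u/16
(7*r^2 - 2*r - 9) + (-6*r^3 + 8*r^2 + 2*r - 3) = -6*r^3 + 15*r^2 - 12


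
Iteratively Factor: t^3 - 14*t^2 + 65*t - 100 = (t - 5)*(t^2 - 9*t + 20) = (t - 5)*(t - 4)*(t - 5)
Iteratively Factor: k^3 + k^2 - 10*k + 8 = (k - 1)*(k^2 + 2*k - 8) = (k - 2)*(k - 1)*(k + 4)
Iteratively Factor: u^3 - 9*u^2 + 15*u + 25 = (u - 5)*(u^2 - 4*u - 5) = (u - 5)*(u + 1)*(u - 5)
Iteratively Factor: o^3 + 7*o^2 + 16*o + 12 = (o + 2)*(o^2 + 5*o + 6) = (o + 2)^2*(o + 3)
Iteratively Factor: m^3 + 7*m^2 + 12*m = (m + 4)*(m^2 + 3*m) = (m + 3)*(m + 4)*(m)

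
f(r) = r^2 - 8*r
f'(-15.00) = -38.00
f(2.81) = -14.58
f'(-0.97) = -9.94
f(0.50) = -3.75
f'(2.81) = -2.38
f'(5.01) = 2.02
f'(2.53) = -2.94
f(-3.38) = 38.46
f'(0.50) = -7.00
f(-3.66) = 42.68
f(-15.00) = 345.00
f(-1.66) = 16.04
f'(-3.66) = -15.32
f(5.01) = -14.98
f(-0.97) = 8.70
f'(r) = 2*r - 8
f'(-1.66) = -11.32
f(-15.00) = 345.00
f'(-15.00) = -38.00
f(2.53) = -13.84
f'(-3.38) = -14.76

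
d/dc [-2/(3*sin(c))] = 2*cos(c)/(3*sin(c)^2)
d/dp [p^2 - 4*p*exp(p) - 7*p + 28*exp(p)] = -4*p*exp(p) + 2*p + 24*exp(p) - 7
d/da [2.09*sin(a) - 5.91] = 2.09*cos(a)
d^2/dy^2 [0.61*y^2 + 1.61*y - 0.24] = 1.22000000000000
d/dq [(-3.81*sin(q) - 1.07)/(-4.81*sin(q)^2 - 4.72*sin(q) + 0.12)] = (-10.2934*sin(q) + 9.16305*cos(2*q) - 14.67065)*cos(q)/(4.81*sin(q)^2 + 4.72*sin(q) - 0.12)^2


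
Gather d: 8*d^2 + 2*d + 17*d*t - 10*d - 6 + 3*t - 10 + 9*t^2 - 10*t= 8*d^2 + d*(17*t - 8) + 9*t^2 - 7*t - 16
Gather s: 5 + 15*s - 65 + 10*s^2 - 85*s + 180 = 10*s^2 - 70*s + 120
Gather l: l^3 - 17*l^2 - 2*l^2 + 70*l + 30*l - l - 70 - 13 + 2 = l^3 - 19*l^2 + 99*l - 81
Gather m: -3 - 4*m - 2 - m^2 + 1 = -m^2 - 4*m - 4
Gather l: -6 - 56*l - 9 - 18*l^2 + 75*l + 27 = -18*l^2 + 19*l + 12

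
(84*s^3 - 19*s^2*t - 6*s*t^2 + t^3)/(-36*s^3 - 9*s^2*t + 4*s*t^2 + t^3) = (-7*s + t)/(3*s + t)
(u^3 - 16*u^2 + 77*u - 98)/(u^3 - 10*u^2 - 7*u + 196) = (u - 2)/(u + 4)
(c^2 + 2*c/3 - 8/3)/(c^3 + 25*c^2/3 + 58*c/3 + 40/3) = (3*c - 4)/(3*c^2 + 19*c + 20)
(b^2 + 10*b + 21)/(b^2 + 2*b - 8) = (b^2 + 10*b + 21)/(b^2 + 2*b - 8)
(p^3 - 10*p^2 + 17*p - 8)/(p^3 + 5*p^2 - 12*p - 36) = (p^3 - 10*p^2 + 17*p - 8)/(p^3 + 5*p^2 - 12*p - 36)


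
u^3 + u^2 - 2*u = u*(u - 1)*(u + 2)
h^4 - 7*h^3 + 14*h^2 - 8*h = h*(h - 4)*(h - 2)*(h - 1)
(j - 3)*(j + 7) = j^2 + 4*j - 21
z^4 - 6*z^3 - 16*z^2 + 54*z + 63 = (z - 7)*(z - 3)*(z + 1)*(z + 3)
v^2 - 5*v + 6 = (v - 3)*(v - 2)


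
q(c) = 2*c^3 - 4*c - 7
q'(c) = 6*c^2 - 4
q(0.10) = -7.40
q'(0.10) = -3.94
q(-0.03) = -6.88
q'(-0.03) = -3.99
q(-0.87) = -4.84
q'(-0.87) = 0.54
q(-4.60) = -183.27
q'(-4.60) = 122.96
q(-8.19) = -1072.95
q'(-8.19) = 398.46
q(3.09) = 39.65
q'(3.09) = 53.29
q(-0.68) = -4.91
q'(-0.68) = -1.23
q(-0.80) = -4.82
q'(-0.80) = -0.16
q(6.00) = 401.00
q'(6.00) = 212.00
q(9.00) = 1415.00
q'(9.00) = 482.00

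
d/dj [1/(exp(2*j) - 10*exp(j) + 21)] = 2*(5 - exp(j))*exp(j)/(exp(2*j) - 10*exp(j) + 21)^2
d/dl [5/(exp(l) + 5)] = -5*exp(l)/(exp(l) + 5)^2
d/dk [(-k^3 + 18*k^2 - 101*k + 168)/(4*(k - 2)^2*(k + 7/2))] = (-35*k^3 + 374*k^2 - 805*k - 266)/(2*(4*k^5 + 4*k^4 - 71*k^3 + 10*k^2 + 364*k - 392))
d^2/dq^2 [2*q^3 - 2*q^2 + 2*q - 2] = 12*q - 4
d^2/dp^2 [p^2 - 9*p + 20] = 2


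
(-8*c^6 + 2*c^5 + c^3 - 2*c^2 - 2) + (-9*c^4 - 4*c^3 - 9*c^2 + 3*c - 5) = -8*c^6 + 2*c^5 - 9*c^4 - 3*c^3 - 11*c^2 + 3*c - 7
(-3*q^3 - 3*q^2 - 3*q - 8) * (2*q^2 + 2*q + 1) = -6*q^5 - 12*q^4 - 15*q^3 - 25*q^2 - 19*q - 8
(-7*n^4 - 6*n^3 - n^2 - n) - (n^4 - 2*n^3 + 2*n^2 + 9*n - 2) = -8*n^4 - 4*n^3 - 3*n^2 - 10*n + 2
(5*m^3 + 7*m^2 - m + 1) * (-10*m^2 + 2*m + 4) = -50*m^5 - 60*m^4 + 44*m^3 + 16*m^2 - 2*m + 4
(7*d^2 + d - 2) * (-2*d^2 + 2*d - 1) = -14*d^4 + 12*d^3 - d^2 - 5*d + 2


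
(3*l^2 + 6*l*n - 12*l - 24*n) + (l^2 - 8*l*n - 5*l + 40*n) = 4*l^2 - 2*l*n - 17*l + 16*n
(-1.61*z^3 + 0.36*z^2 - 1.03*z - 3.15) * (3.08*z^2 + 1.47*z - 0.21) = -4.9588*z^5 - 1.2579*z^4 - 2.3051*z^3 - 11.2917*z^2 - 4.4142*z + 0.6615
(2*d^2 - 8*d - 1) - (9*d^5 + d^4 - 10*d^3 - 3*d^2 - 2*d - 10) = -9*d^5 - d^4 + 10*d^3 + 5*d^2 - 6*d + 9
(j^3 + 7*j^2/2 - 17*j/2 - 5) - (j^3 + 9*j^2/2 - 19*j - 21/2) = -j^2 + 21*j/2 + 11/2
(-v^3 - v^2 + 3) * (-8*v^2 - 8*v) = 8*v^5 + 16*v^4 + 8*v^3 - 24*v^2 - 24*v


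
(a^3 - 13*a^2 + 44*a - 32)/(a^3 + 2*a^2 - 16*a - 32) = (a^2 - 9*a + 8)/(a^2 + 6*a + 8)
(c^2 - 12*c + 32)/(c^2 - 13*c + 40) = (c - 4)/(c - 5)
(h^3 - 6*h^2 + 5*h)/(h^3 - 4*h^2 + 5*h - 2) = h*(h - 5)/(h^2 - 3*h + 2)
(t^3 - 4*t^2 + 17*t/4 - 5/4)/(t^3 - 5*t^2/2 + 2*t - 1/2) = (t - 5/2)/(t - 1)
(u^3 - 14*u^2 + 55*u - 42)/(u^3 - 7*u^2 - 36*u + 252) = (u - 1)/(u + 6)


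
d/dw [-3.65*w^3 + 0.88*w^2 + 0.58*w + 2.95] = -10.95*w^2 + 1.76*w + 0.58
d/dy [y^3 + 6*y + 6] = 3*y^2 + 6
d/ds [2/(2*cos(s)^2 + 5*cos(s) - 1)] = 2*(4*cos(s) + 5)*sin(s)/(5*cos(s) + cos(2*s))^2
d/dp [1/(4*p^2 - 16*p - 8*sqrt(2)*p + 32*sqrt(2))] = (-p + sqrt(2) + 2)/(2*(p^2 - 4*p - 2*sqrt(2)*p + 8*sqrt(2))^2)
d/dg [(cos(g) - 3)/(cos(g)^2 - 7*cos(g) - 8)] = (cos(g)^2 - 6*cos(g) + 29)*sin(g)/(sin(g)^2 + 7*cos(g) + 7)^2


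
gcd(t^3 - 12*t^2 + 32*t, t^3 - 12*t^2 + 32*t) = t^3 - 12*t^2 + 32*t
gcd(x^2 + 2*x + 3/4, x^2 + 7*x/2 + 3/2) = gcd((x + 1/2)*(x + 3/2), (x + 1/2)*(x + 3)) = x + 1/2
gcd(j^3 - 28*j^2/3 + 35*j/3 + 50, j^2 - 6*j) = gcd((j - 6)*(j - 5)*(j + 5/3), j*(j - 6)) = j - 6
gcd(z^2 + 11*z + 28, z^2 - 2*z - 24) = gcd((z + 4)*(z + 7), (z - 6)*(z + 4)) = z + 4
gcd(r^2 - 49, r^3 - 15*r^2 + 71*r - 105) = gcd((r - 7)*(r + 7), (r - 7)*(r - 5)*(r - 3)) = r - 7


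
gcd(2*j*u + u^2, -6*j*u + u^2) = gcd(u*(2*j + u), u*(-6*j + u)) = u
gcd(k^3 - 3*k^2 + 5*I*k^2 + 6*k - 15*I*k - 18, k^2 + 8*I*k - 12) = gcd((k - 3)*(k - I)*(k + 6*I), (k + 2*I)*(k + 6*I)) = k + 6*I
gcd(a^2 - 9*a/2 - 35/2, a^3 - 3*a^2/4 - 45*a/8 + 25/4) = a + 5/2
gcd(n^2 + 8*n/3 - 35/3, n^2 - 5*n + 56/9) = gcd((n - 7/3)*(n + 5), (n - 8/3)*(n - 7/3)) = n - 7/3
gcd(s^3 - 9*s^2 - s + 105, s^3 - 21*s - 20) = s - 5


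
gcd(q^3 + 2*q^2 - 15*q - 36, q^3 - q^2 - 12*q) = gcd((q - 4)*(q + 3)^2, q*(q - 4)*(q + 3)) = q^2 - q - 12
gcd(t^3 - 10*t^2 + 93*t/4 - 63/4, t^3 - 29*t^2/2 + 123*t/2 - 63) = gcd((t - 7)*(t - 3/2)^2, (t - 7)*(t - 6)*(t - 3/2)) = t^2 - 17*t/2 + 21/2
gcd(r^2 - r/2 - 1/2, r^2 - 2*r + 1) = r - 1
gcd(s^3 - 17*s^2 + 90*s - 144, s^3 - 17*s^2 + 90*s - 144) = s^3 - 17*s^2 + 90*s - 144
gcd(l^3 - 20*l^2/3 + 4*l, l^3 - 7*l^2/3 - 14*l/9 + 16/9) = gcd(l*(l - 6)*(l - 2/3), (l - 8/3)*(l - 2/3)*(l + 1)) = l - 2/3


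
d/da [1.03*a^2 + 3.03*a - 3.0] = 2.06*a + 3.03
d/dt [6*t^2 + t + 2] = 12*t + 1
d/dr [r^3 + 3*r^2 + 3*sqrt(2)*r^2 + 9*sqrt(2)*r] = 3*r^2 + 6*r + 6*sqrt(2)*r + 9*sqrt(2)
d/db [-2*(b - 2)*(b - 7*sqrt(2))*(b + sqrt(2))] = -6*b^2 + 8*b + 24*sqrt(2)*b - 24*sqrt(2) + 28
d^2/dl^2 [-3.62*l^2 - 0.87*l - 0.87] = -7.24000000000000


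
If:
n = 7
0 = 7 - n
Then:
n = 7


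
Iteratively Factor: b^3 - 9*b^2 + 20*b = (b - 4)*(b^2 - 5*b) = (b - 5)*(b - 4)*(b)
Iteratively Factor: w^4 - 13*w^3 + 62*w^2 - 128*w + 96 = (w - 2)*(w^3 - 11*w^2 + 40*w - 48) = (w - 3)*(w - 2)*(w^2 - 8*w + 16) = (w - 4)*(w - 3)*(w - 2)*(w - 4)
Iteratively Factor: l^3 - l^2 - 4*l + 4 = (l + 2)*(l^2 - 3*l + 2) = (l - 2)*(l + 2)*(l - 1)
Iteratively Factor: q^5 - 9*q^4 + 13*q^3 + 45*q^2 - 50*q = (q - 5)*(q^4 - 4*q^3 - 7*q^2 + 10*q) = q*(q - 5)*(q^3 - 4*q^2 - 7*q + 10) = q*(q - 5)^2*(q^2 + q - 2) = q*(q - 5)^2*(q - 1)*(q + 2)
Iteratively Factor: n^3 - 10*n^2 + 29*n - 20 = (n - 5)*(n^2 - 5*n + 4) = (n - 5)*(n - 4)*(n - 1)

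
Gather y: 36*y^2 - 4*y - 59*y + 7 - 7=36*y^2 - 63*y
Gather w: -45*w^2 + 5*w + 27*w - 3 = -45*w^2 + 32*w - 3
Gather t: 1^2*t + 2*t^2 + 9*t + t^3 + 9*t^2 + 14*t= t^3 + 11*t^2 + 24*t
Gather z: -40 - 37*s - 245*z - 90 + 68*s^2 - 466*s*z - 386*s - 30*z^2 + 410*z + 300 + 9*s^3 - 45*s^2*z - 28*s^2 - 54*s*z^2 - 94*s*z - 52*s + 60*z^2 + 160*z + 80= 9*s^3 + 40*s^2 - 475*s + z^2*(30 - 54*s) + z*(-45*s^2 - 560*s + 325) + 250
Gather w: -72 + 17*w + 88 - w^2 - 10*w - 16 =-w^2 + 7*w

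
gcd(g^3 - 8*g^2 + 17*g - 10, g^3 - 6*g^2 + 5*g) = g^2 - 6*g + 5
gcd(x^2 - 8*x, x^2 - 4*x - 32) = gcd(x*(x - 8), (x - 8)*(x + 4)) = x - 8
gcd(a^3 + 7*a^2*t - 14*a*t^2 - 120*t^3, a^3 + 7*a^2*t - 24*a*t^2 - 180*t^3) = a + 6*t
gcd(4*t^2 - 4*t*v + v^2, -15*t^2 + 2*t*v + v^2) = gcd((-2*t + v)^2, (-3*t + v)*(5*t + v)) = 1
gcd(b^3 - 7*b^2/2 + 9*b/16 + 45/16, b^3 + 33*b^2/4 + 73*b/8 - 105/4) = b - 5/4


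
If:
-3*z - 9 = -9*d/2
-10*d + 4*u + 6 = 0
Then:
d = 2*z/3 + 2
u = 5*z/3 + 7/2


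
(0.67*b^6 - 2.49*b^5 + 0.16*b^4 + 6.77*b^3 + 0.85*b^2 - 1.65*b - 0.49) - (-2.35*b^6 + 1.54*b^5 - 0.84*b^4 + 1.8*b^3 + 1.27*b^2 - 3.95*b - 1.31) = 3.02*b^6 - 4.03*b^5 + 1.0*b^4 + 4.97*b^3 - 0.42*b^2 + 2.3*b + 0.82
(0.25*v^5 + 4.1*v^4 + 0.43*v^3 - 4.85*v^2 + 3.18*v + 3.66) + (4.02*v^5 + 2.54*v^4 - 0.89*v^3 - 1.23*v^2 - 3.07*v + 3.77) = 4.27*v^5 + 6.64*v^4 - 0.46*v^3 - 6.08*v^2 + 0.11*v + 7.43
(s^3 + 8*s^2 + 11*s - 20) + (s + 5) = s^3 + 8*s^2 + 12*s - 15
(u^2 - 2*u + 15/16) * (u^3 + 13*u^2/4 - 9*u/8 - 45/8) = u^5 + 5*u^4/4 - 107*u^3/16 - 21*u^2/64 + 1305*u/128 - 675/128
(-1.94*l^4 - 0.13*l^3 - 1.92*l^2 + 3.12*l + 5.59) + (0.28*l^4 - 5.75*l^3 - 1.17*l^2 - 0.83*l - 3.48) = -1.66*l^4 - 5.88*l^3 - 3.09*l^2 + 2.29*l + 2.11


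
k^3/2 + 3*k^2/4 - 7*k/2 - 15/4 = (k/2 + 1/2)*(k - 5/2)*(k + 3)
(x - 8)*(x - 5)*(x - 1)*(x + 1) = x^4 - 13*x^3 + 39*x^2 + 13*x - 40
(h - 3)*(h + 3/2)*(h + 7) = h^3 + 11*h^2/2 - 15*h - 63/2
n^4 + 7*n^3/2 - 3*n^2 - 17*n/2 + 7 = (n - 1)^2*(n + 2)*(n + 7/2)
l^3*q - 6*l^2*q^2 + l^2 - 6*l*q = l*(l - 6*q)*(l*q + 1)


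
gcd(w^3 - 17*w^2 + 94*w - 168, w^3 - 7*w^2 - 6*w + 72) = w^2 - 10*w + 24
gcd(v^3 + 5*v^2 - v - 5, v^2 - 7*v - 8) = v + 1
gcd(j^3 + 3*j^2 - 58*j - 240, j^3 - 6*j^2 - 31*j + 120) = j^2 - 3*j - 40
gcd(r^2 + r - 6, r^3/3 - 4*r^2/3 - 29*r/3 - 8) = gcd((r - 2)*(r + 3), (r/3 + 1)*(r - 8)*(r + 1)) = r + 3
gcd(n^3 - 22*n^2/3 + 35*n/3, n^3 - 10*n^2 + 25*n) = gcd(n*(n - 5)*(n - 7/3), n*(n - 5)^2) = n^2 - 5*n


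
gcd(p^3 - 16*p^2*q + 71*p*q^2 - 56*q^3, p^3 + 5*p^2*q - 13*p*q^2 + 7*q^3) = p - q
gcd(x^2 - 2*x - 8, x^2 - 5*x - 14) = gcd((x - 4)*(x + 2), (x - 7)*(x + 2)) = x + 2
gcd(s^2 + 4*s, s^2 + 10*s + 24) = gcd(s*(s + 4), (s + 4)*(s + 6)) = s + 4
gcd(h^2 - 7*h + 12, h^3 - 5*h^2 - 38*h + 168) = h - 4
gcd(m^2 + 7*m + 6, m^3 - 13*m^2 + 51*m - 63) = 1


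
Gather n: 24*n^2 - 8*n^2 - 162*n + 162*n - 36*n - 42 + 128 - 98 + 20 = 16*n^2 - 36*n + 8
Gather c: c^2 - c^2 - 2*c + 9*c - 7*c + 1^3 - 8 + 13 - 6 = 0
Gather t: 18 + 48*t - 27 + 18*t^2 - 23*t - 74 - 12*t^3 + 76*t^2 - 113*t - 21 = -12*t^3 + 94*t^2 - 88*t - 104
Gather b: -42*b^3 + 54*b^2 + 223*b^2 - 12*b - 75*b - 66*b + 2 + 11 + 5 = -42*b^3 + 277*b^2 - 153*b + 18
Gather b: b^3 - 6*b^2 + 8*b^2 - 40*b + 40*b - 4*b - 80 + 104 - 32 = b^3 + 2*b^2 - 4*b - 8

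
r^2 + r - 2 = (r - 1)*(r + 2)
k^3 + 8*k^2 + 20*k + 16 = (k + 2)^2*(k + 4)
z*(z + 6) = z^2 + 6*z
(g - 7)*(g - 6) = g^2 - 13*g + 42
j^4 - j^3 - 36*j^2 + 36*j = j*(j - 6)*(j - 1)*(j + 6)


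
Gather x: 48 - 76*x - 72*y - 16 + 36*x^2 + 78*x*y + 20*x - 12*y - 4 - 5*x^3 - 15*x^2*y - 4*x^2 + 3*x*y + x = -5*x^3 + x^2*(32 - 15*y) + x*(81*y - 55) - 84*y + 28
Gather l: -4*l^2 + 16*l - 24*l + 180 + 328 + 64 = -4*l^2 - 8*l + 572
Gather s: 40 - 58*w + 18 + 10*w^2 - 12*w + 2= 10*w^2 - 70*w + 60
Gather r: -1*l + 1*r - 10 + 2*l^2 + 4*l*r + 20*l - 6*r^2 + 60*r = 2*l^2 + 19*l - 6*r^2 + r*(4*l + 61) - 10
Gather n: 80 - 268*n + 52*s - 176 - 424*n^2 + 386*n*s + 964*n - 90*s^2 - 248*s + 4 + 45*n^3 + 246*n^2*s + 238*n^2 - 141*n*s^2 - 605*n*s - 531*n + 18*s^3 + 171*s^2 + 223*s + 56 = 45*n^3 + n^2*(246*s - 186) + n*(-141*s^2 - 219*s + 165) + 18*s^3 + 81*s^2 + 27*s - 36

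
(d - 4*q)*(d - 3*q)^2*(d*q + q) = d^4*q - 10*d^3*q^2 + d^3*q + 33*d^2*q^3 - 10*d^2*q^2 - 36*d*q^4 + 33*d*q^3 - 36*q^4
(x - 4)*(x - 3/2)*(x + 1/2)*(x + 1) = x^4 - 4*x^3 - 7*x^2/4 + 25*x/4 + 3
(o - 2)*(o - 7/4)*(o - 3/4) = o^3 - 9*o^2/2 + 101*o/16 - 21/8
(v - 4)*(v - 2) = v^2 - 6*v + 8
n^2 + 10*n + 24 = (n + 4)*(n + 6)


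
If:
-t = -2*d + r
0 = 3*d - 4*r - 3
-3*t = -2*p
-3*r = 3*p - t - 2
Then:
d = 13/53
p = 84/53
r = -30/53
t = 56/53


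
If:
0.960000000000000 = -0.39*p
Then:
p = -2.46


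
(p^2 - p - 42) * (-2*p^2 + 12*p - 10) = -2*p^4 + 14*p^3 + 62*p^2 - 494*p + 420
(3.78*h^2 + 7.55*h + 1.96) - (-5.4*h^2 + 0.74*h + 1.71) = 9.18*h^2 + 6.81*h + 0.25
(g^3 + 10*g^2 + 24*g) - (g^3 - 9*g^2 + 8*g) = 19*g^2 + 16*g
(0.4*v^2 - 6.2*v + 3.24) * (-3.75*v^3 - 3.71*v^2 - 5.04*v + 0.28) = -1.5*v^5 + 21.766*v^4 + 8.836*v^3 + 19.3396*v^2 - 18.0656*v + 0.9072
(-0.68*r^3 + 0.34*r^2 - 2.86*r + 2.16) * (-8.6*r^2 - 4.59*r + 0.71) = 5.848*r^5 + 0.1972*r^4 + 22.5526*r^3 - 5.2072*r^2 - 11.945*r + 1.5336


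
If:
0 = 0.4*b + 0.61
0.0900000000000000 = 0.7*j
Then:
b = -1.52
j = 0.13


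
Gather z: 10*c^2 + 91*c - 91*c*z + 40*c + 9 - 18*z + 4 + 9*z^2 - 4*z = 10*c^2 + 131*c + 9*z^2 + z*(-91*c - 22) + 13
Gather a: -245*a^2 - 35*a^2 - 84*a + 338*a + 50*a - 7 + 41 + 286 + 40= -280*a^2 + 304*a + 360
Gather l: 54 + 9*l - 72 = 9*l - 18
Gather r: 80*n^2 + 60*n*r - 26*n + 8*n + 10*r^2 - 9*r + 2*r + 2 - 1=80*n^2 - 18*n + 10*r^2 + r*(60*n - 7) + 1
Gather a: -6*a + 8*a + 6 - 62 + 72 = 2*a + 16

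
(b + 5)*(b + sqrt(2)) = b^2 + sqrt(2)*b + 5*b + 5*sqrt(2)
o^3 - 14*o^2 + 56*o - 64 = (o - 8)*(o - 4)*(o - 2)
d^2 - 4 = (d - 2)*(d + 2)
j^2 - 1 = (j - 1)*(j + 1)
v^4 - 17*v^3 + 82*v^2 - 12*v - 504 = (v - 7)*(v - 6)^2*(v + 2)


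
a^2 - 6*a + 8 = (a - 4)*(a - 2)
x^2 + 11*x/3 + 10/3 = (x + 5/3)*(x + 2)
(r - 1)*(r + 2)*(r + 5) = r^3 + 6*r^2 + 3*r - 10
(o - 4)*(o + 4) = o^2 - 16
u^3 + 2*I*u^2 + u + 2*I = (u - I)*(u + I)*(u + 2*I)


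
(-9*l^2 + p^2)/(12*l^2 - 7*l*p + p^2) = (3*l + p)/(-4*l + p)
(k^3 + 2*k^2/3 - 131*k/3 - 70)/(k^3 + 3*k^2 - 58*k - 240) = (3*k^2 - 16*k - 35)/(3*(k^2 - 3*k - 40))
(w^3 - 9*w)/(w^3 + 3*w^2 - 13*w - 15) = w*(w + 3)/(w^2 + 6*w + 5)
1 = 1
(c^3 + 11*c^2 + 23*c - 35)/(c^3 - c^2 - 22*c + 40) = (c^2 + 6*c - 7)/(c^2 - 6*c + 8)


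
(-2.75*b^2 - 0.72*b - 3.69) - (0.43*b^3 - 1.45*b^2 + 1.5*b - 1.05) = -0.43*b^3 - 1.3*b^2 - 2.22*b - 2.64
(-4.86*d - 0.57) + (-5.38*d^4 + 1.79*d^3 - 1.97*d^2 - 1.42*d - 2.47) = -5.38*d^4 + 1.79*d^3 - 1.97*d^2 - 6.28*d - 3.04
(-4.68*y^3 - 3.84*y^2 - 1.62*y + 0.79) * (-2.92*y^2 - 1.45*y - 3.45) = 13.6656*y^5 + 17.9988*y^4 + 26.4444*y^3 + 13.2902*y^2 + 4.4435*y - 2.7255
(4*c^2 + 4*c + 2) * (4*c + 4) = 16*c^3 + 32*c^2 + 24*c + 8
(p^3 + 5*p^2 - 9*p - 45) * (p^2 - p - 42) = p^5 + 4*p^4 - 56*p^3 - 246*p^2 + 423*p + 1890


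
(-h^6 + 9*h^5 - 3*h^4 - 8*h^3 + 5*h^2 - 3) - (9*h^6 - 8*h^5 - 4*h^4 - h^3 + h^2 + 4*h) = -10*h^6 + 17*h^5 + h^4 - 7*h^3 + 4*h^2 - 4*h - 3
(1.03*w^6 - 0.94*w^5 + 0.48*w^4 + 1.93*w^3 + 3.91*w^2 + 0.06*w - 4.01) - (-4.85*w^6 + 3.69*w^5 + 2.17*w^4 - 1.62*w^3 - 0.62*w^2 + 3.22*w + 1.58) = 5.88*w^6 - 4.63*w^5 - 1.69*w^4 + 3.55*w^3 + 4.53*w^2 - 3.16*w - 5.59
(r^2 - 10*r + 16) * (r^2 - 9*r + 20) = r^4 - 19*r^3 + 126*r^2 - 344*r + 320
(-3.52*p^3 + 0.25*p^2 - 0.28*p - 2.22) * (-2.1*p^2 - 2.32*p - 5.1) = 7.392*p^5 + 7.6414*p^4 + 17.96*p^3 + 4.0366*p^2 + 6.5784*p + 11.322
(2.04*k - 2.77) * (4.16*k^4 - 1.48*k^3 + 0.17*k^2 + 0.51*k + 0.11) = 8.4864*k^5 - 14.5424*k^4 + 4.4464*k^3 + 0.5695*k^2 - 1.1883*k - 0.3047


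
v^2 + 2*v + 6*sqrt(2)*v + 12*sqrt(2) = (v + 2)*(v + 6*sqrt(2))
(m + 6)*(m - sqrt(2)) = m^2 - sqrt(2)*m + 6*m - 6*sqrt(2)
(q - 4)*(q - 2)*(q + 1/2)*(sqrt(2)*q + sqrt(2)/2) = sqrt(2)*q^4 - 5*sqrt(2)*q^3 + 9*sqrt(2)*q^2/4 + 13*sqrt(2)*q/2 + 2*sqrt(2)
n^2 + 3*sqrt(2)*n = n*(n + 3*sqrt(2))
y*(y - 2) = y^2 - 2*y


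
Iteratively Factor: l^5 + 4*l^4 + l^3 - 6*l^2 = (l + 3)*(l^4 + l^3 - 2*l^2) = l*(l + 3)*(l^3 + l^2 - 2*l) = l*(l + 2)*(l + 3)*(l^2 - l) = l^2*(l + 2)*(l + 3)*(l - 1)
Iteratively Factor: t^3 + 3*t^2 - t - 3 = (t - 1)*(t^2 + 4*t + 3) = (t - 1)*(t + 3)*(t + 1)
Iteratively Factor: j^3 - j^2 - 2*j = (j)*(j^2 - j - 2) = j*(j + 1)*(j - 2)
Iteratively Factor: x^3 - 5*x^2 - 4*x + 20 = (x - 2)*(x^2 - 3*x - 10) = (x - 5)*(x - 2)*(x + 2)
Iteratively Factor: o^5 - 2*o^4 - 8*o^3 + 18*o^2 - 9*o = (o - 1)*(o^4 - o^3 - 9*o^2 + 9*o) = (o - 3)*(o - 1)*(o^3 + 2*o^2 - 3*o) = (o - 3)*(o - 1)^2*(o^2 + 3*o) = o*(o - 3)*(o - 1)^2*(o + 3)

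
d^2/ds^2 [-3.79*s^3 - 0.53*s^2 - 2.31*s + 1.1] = -22.74*s - 1.06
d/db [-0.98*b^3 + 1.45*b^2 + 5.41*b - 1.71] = -2.94*b^2 + 2.9*b + 5.41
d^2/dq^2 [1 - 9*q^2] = -18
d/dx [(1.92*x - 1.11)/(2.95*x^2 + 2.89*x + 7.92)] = (-5.664*x^2 + 6.549*x + 18.4143)/(8.7025*x^4 + 17.051*x^3 + 55.0801*x^2 + 45.7776*x + 62.7264)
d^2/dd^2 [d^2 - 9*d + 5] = 2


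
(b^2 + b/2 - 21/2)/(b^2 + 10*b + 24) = (2*b^2 + b - 21)/(2*(b^2 + 10*b + 24))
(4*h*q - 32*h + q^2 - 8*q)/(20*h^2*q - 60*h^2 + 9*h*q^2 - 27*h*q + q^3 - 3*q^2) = (q - 8)/(5*h*q - 15*h + q^2 - 3*q)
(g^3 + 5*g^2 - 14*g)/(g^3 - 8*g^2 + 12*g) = (g + 7)/(g - 6)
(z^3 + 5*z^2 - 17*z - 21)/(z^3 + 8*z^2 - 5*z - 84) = (z + 1)/(z + 4)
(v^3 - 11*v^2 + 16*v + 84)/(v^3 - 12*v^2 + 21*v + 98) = (v - 6)/(v - 7)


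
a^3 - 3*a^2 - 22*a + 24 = (a - 6)*(a - 1)*(a + 4)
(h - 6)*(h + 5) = h^2 - h - 30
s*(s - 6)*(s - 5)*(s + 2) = s^4 - 9*s^3 + 8*s^2 + 60*s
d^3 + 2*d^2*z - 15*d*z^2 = d*(d - 3*z)*(d + 5*z)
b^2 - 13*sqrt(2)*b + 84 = (b - 7*sqrt(2))*(b - 6*sqrt(2))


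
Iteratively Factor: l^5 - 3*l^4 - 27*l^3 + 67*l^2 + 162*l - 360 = (l + 4)*(l^4 - 7*l^3 + l^2 + 63*l - 90) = (l - 5)*(l + 4)*(l^3 - 2*l^2 - 9*l + 18) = (l - 5)*(l + 3)*(l + 4)*(l^2 - 5*l + 6) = (l - 5)*(l - 2)*(l + 3)*(l + 4)*(l - 3)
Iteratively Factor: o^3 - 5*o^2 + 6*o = (o - 2)*(o^2 - 3*o) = (o - 3)*(o - 2)*(o)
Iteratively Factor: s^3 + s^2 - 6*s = (s - 2)*(s^2 + 3*s) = (s - 2)*(s + 3)*(s)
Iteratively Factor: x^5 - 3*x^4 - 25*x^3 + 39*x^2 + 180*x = (x)*(x^4 - 3*x^3 - 25*x^2 + 39*x + 180) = x*(x - 4)*(x^3 + x^2 - 21*x - 45) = x*(x - 5)*(x - 4)*(x^2 + 6*x + 9) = x*(x - 5)*(x - 4)*(x + 3)*(x + 3)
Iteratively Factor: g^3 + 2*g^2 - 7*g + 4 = (g - 1)*(g^2 + 3*g - 4) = (g - 1)^2*(g + 4)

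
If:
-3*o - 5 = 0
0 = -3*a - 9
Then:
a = -3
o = -5/3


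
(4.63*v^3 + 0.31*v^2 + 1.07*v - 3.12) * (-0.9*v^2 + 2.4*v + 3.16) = -4.167*v^5 + 10.833*v^4 + 14.4118*v^3 + 6.3556*v^2 - 4.1068*v - 9.8592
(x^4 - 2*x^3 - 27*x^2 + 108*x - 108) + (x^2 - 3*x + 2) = x^4 - 2*x^3 - 26*x^2 + 105*x - 106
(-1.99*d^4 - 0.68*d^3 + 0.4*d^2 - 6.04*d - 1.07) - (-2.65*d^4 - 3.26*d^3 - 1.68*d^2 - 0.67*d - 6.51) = 0.66*d^4 + 2.58*d^3 + 2.08*d^2 - 5.37*d + 5.44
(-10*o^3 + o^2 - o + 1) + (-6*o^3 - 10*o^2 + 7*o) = -16*o^3 - 9*o^2 + 6*o + 1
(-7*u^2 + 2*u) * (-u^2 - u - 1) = 7*u^4 + 5*u^3 + 5*u^2 - 2*u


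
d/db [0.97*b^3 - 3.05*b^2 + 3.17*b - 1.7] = 2.91*b^2 - 6.1*b + 3.17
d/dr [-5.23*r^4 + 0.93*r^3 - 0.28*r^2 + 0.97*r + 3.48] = -20.92*r^3 + 2.79*r^2 - 0.56*r + 0.97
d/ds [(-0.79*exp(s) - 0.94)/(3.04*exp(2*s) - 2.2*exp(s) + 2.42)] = (2.4016*exp(2*s) + 5.7152*exp(s) - 3.9798)*exp(s)/(9.2416*exp(4*s) - 13.376*exp(3*s) + 19.5536*exp(2*s) - 10.648*exp(s) + 5.8564)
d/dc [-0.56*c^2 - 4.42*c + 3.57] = -1.12*c - 4.42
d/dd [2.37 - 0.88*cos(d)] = 0.88*sin(d)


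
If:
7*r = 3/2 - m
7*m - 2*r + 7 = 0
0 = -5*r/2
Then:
No Solution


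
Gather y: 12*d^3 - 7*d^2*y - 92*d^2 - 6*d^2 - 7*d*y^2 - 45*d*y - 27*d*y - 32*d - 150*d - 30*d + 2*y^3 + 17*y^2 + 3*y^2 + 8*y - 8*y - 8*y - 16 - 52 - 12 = 12*d^3 - 98*d^2 - 212*d + 2*y^3 + y^2*(20 - 7*d) + y*(-7*d^2 - 72*d - 8) - 80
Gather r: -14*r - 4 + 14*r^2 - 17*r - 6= 14*r^2 - 31*r - 10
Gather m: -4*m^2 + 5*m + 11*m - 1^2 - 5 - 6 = -4*m^2 + 16*m - 12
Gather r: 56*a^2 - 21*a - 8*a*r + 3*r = 56*a^2 - 21*a + r*(3 - 8*a)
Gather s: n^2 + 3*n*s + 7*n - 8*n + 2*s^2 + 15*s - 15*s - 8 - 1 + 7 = n^2 + 3*n*s - n + 2*s^2 - 2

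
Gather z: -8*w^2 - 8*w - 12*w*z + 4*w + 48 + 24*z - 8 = -8*w^2 - 4*w + z*(24 - 12*w) + 40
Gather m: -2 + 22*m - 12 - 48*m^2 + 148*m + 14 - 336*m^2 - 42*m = -384*m^2 + 128*m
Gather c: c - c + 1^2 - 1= 0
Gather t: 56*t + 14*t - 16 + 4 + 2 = 70*t - 10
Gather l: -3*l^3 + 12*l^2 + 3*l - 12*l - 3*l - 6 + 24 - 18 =-3*l^3 + 12*l^2 - 12*l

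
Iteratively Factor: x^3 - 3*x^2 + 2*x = (x - 1)*(x^2 - 2*x) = (x - 2)*(x - 1)*(x)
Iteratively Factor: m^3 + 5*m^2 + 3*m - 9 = (m + 3)*(m^2 + 2*m - 3) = (m - 1)*(m + 3)*(m + 3)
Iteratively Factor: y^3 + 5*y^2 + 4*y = (y + 4)*(y^2 + y) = y*(y + 4)*(y + 1)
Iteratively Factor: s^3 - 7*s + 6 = (s + 3)*(s^2 - 3*s + 2) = (s - 2)*(s + 3)*(s - 1)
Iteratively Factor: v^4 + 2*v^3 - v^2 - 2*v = (v + 2)*(v^3 - v) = (v + 1)*(v + 2)*(v^2 - v) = (v - 1)*(v + 1)*(v + 2)*(v)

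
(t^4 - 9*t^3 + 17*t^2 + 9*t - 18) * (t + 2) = t^5 - 7*t^4 - t^3 + 43*t^2 - 36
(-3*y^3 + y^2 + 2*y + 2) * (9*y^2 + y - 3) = -27*y^5 + 6*y^4 + 28*y^3 + 17*y^2 - 4*y - 6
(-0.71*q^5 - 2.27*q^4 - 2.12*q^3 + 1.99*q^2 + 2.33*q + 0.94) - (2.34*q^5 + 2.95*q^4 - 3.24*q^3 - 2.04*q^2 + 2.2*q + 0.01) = -3.05*q^5 - 5.22*q^4 + 1.12*q^3 + 4.03*q^2 + 0.13*q + 0.93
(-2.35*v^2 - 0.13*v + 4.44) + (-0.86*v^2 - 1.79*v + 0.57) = -3.21*v^2 - 1.92*v + 5.01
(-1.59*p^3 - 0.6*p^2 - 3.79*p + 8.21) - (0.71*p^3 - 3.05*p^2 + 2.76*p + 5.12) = -2.3*p^3 + 2.45*p^2 - 6.55*p + 3.09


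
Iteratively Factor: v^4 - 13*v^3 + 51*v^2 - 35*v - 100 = (v - 4)*(v^3 - 9*v^2 + 15*v + 25) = (v - 5)*(v - 4)*(v^2 - 4*v - 5) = (v - 5)^2*(v - 4)*(v + 1)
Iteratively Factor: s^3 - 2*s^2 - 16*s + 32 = (s + 4)*(s^2 - 6*s + 8) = (s - 2)*(s + 4)*(s - 4)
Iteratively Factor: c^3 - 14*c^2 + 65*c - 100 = (c - 5)*(c^2 - 9*c + 20) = (c - 5)*(c - 4)*(c - 5)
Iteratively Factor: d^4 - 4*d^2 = (d)*(d^3 - 4*d) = d*(d + 2)*(d^2 - 2*d) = d^2*(d + 2)*(d - 2)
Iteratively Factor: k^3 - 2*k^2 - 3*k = (k - 3)*(k^2 + k) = k*(k - 3)*(k + 1)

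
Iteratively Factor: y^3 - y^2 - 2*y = (y + 1)*(y^2 - 2*y) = y*(y + 1)*(y - 2)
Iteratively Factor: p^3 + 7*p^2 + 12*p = (p + 3)*(p^2 + 4*p) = (p + 3)*(p + 4)*(p)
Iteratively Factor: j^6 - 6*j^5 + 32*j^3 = (j - 4)*(j^5 - 2*j^4 - 8*j^3) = j*(j - 4)*(j^4 - 2*j^3 - 8*j^2) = j*(j - 4)^2*(j^3 + 2*j^2) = j^2*(j - 4)^2*(j^2 + 2*j) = j^2*(j - 4)^2*(j + 2)*(j)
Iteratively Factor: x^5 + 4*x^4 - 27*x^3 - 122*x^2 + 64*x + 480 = (x - 2)*(x^4 + 6*x^3 - 15*x^2 - 152*x - 240) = (x - 2)*(x + 4)*(x^3 + 2*x^2 - 23*x - 60) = (x - 2)*(x + 3)*(x + 4)*(x^2 - x - 20) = (x - 5)*(x - 2)*(x + 3)*(x + 4)*(x + 4)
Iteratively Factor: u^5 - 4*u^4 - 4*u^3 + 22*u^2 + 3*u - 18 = (u + 2)*(u^4 - 6*u^3 + 8*u^2 + 6*u - 9) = (u - 1)*(u + 2)*(u^3 - 5*u^2 + 3*u + 9) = (u - 1)*(u + 1)*(u + 2)*(u^2 - 6*u + 9) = (u - 3)*(u - 1)*(u + 1)*(u + 2)*(u - 3)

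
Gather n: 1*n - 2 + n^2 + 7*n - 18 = n^2 + 8*n - 20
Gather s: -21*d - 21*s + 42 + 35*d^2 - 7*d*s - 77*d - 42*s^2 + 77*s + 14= 35*d^2 - 98*d - 42*s^2 + s*(56 - 7*d) + 56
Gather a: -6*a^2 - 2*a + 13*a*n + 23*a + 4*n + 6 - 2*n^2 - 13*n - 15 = -6*a^2 + a*(13*n + 21) - 2*n^2 - 9*n - 9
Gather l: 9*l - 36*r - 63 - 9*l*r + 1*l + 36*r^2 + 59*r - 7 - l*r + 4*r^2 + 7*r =l*(10 - 10*r) + 40*r^2 + 30*r - 70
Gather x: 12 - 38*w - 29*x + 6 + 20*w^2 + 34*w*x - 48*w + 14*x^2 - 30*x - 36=20*w^2 - 86*w + 14*x^2 + x*(34*w - 59) - 18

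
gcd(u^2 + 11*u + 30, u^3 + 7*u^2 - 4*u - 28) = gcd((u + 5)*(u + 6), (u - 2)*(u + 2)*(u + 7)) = 1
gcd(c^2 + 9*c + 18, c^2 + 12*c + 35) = 1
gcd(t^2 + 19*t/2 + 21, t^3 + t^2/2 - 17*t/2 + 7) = t + 7/2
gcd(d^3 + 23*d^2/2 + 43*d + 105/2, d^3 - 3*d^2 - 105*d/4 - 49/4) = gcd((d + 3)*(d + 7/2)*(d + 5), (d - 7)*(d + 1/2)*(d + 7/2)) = d + 7/2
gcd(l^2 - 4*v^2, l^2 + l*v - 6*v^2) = -l + 2*v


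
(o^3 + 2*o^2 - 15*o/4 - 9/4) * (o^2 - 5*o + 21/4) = o^5 - 3*o^4 - 17*o^3/2 + 27*o^2 - 135*o/16 - 189/16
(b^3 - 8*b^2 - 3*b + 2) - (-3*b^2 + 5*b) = b^3 - 5*b^2 - 8*b + 2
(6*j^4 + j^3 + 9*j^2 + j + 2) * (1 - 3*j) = -18*j^5 + 3*j^4 - 26*j^3 + 6*j^2 - 5*j + 2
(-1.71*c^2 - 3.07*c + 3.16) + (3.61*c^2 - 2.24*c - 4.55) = 1.9*c^2 - 5.31*c - 1.39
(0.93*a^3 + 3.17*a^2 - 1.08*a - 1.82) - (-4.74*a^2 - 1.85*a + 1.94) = 0.93*a^3 + 7.91*a^2 + 0.77*a - 3.76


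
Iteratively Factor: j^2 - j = (j - 1)*(j)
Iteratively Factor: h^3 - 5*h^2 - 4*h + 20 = (h - 2)*(h^2 - 3*h - 10) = (h - 2)*(h + 2)*(h - 5)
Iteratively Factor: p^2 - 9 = (p - 3)*(p + 3)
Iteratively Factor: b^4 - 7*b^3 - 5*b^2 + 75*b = (b)*(b^3 - 7*b^2 - 5*b + 75) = b*(b + 3)*(b^2 - 10*b + 25) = b*(b - 5)*(b + 3)*(b - 5)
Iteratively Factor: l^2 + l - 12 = (l + 4)*(l - 3)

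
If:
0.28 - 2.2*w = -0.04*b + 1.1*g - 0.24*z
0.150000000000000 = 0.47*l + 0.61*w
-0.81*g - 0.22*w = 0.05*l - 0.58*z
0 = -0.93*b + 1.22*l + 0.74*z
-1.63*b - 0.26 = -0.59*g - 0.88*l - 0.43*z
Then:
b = -0.49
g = -0.45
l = -0.05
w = 0.29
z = -0.53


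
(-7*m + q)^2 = 49*m^2 - 14*m*q + q^2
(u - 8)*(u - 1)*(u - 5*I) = u^3 - 9*u^2 - 5*I*u^2 + 8*u + 45*I*u - 40*I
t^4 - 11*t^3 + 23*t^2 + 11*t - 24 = (t - 8)*(t - 3)*(t - 1)*(t + 1)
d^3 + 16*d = d*(d - 4*I)*(d + 4*I)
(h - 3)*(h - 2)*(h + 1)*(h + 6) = h^4 + 2*h^3 - 23*h^2 + 12*h + 36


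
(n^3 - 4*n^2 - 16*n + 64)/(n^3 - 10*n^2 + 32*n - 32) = (n + 4)/(n - 2)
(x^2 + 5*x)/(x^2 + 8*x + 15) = x/(x + 3)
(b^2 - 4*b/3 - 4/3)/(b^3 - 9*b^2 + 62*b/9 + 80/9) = 3*(b - 2)/(3*b^2 - 29*b + 40)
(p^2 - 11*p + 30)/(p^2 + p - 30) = (p - 6)/(p + 6)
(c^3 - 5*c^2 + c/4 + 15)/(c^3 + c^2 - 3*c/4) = (2*c^2 - 13*c + 20)/(c*(2*c - 1))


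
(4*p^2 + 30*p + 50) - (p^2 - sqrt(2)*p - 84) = 3*p^2 + sqrt(2)*p + 30*p + 134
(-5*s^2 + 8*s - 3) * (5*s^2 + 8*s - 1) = -25*s^4 + 54*s^2 - 32*s + 3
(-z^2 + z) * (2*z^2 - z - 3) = -2*z^4 + 3*z^3 + 2*z^2 - 3*z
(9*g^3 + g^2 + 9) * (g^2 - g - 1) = 9*g^5 - 8*g^4 - 10*g^3 + 8*g^2 - 9*g - 9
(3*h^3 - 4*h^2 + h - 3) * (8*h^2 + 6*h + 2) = 24*h^5 - 14*h^4 - 10*h^3 - 26*h^2 - 16*h - 6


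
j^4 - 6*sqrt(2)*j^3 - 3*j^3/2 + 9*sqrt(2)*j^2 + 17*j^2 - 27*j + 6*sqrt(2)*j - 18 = (j - 2)*(j + 1/2)*(j - 3*sqrt(2))^2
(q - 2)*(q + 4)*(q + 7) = q^3 + 9*q^2 + 6*q - 56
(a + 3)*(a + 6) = a^2 + 9*a + 18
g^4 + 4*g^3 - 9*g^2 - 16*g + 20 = (g - 2)*(g - 1)*(g + 2)*(g + 5)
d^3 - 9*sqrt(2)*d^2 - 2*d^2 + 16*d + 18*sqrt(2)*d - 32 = (d - 2)*(d - 8*sqrt(2))*(d - sqrt(2))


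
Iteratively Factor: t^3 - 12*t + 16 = (t - 2)*(t^2 + 2*t - 8) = (t - 2)*(t + 4)*(t - 2)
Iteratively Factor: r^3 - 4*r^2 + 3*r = (r - 3)*(r^2 - r) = (r - 3)*(r - 1)*(r)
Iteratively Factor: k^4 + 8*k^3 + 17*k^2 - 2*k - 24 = (k + 3)*(k^3 + 5*k^2 + 2*k - 8) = (k - 1)*(k + 3)*(k^2 + 6*k + 8) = (k - 1)*(k + 3)*(k + 4)*(k + 2)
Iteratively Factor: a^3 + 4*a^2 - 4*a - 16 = (a + 2)*(a^2 + 2*a - 8) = (a + 2)*(a + 4)*(a - 2)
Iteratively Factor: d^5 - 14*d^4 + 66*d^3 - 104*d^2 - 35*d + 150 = (d + 1)*(d^4 - 15*d^3 + 81*d^2 - 185*d + 150) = (d - 5)*(d + 1)*(d^3 - 10*d^2 + 31*d - 30) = (d - 5)*(d - 2)*(d + 1)*(d^2 - 8*d + 15) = (d - 5)^2*(d - 2)*(d + 1)*(d - 3)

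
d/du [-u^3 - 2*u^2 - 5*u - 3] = -3*u^2 - 4*u - 5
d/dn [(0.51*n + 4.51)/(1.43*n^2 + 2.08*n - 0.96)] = (0.7293*n^2 + 1.0608*n - (0.51*n + 4.51)*(2.86*n + 2.08) - 0.4896)/(1.43*n^2 + 2.08*n - 0.96)^2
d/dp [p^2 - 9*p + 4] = 2*p - 9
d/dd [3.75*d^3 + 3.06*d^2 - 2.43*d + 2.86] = 11.25*d^2 + 6.12*d - 2.43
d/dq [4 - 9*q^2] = -18*q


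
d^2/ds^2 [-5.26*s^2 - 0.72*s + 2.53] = -10.5200000000000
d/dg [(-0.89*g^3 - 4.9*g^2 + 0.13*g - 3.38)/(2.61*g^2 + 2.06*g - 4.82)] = (-2.3229*g^4 - 3.6668*g^3 + 2.4361*g^2 + 64.8796*g + 6.3362)/(6.8121*g^4 + 10.7532*g^3 - 20.9168*g^2 - 19.8584*g + 23.2324)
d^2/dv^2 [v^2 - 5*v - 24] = 2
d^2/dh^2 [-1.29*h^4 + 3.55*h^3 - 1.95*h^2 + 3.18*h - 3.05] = -15.48*h^2 + 21.3*h - 3.9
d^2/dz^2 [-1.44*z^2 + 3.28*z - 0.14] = -2.88000000000000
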